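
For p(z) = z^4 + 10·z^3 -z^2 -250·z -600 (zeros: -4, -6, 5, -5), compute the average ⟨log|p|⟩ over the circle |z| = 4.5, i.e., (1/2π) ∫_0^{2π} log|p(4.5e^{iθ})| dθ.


Zeros: -6, -5, -4, 5; r = 4.5.
Inside |z| < r: -4. Outside (|z| ≥ r): -6, -5, 5.
p(0) = -600, so log|p(0)| = log(600) = 6.3969.
Apply Jensen: I(r) = log|p(0)| + Σ_k log(r/|z_k|), summed over zeros inside |z| < r.
  log(r/|z_k|) for z_k = -4: log(4.5/4) = 0.1178
  Outside zeros (-6, -5, 5) contribute nothing to the Jensen sum.
Sum over inside zeros: 0.1178.
I(r) = log|p(0)| + (inside sum) = 6.3969 + 0.1178 = 6.5147.
Note: since some zeros are outside |z| ≤ r, the simplified n·log(r) form does NOT apply — only the inside zeros contribute.

I(r) ≈ 6.5147.


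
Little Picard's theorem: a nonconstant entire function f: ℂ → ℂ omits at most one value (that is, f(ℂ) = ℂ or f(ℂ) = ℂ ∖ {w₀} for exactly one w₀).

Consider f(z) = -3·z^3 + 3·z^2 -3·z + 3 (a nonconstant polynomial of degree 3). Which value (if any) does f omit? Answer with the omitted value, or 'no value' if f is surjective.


Little Picard bounds the complement of f(ℂ) to at most one point.
For every w ∈ ℂ, the equation p(z) − w = 0 is a nonconstant polynomial in z and hence has at least one root by the fundamental theorem of algebra. So p is surjective onto ℂ, omitting no value.

Omitted value: no value.


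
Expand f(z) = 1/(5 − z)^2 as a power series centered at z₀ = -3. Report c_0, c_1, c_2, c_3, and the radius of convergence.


Let w = z − z₀, so z = z₀ + w.
Then 5 − z = 5 − (z₀ + w) = (5 − z₀) − w = 8 − w.
f(z) = 1/(8 − w)^2 = (1/(8)^2) · (1 − w/(8))^{−2}.
By the binomial series (1−u)^{−2} = Σ_{n≥0} C(n+1, 1) u^n for |u|<1, with u = w/(8):
  c_n = C(n+1, 1) / (8)^(n+2).
  c_0 = 1/(8)^2 = 1/64.
  c_1 = 2/(8)^3 = 1/256.
  c_2 = 3/(8)^4 = 3/4096.
  c_3 = 4/(8)^5 = 1/8192.
The series is valid for |w/d| < 1, i.e. |z − z₀| < |d|.
Radius of convergence: R = |5 − z₀| = |8| = 8 (distance from z₀ to the singularity z = 5).

c_0 = 1/64, c_1 = 1/256, c_2 = 3/4096, c_3 = 1/8192; R = 8.


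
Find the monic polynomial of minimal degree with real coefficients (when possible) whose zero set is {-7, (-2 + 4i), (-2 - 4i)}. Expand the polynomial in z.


The polynomial is p(z) = ∏_{α ∈ S} (z − α), where S = {-7, (-2 + 4i), (-2 - 4i)}.
Expanding the product yields: p(z) = z^3 + 11·z^2 + 48·z + 140.
Note conjugate pairs combine to real quadratics: (z − (-2+4i))(z − (-2−4i)) = z² + 4z + 20.
The resulting polynomial has degree 3 and real coefficients as required.

p(z) = z^3 + 11·z^2 + 48·z + 140.


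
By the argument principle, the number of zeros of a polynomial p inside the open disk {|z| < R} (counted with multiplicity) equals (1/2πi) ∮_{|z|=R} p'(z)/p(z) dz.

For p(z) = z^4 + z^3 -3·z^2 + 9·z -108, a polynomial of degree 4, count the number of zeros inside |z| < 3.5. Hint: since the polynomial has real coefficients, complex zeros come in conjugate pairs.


The zeros of p are: (0 + 3i), (0 - 3i), -4, 3.
Their magnitudes are: 3, 3, 4, 3.
Zeros with |z| < R = 3.5: (0 + 3i), (0 - 3i), 3.
Count = 3.
By the argument principle, (1/2πi) ∮_{|z|=R} p'(z)/p(z) dz equals exactly this count.

Number of zeros inside |z| < 3.5: 3.


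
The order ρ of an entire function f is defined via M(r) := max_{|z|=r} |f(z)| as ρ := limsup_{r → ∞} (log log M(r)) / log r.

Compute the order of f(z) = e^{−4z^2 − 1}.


|e^{−4z^2 − 1}| = e^{Re(-4·z^2) + -1} ≤ e^{4|z|^2 + -1} = e^{4r^2 + -1} on |z| = r, so ρ ≤ 2. Choosing z on |z|=r so that -4·z^2 is real positive (always possible by picking arg z appropriately) gives |f(z)| = e^{4r^2 + -1}, matching the bound. The additive constant -1 does not affect log log M(r) ~ 2·log r. Hence ρ = 2.
Therefore ρ = 2.

Order ρ = 2.


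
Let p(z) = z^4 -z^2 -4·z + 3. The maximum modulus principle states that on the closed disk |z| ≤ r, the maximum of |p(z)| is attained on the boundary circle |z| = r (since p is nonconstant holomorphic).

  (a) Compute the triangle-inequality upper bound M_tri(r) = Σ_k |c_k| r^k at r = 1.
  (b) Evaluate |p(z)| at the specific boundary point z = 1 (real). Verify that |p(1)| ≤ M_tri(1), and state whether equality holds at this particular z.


Coefficients: c_0 = 3, c_1 = -4, c_2 = -1, c_3 = 0, c_4 = 1. Radius r = 1.
Part (a). Triangle bound: M_tri(r) = Σ_k |c_k| r^k
  = |3|·1^0 + |-4|·1^1 + |-1|·1^2 + |0|·1^3 + |1|·1^4
  = 3 + 4 + 1 + 0 + 1 = 9.
This bounds M(r) := max_{|z|=r} |p(z)| from above; equality holds iff all terms c_k z^k can be made to align in phase at a single z on |z|=r.
Part (b). At z = 1 (real, on the circle |z| = r):
  p(1) = (3)·1^0 + (-4)·1^1 + (-1)·1^2 + (0)·1^3 + (1)·1^4 = -1.
  |p(1)| = 1.
Check: |p(1)| = 1 ≤ 9 = M_tri(1). ✓ Equality does not hold at z = 1 (the coefficients have mixed signs, so the terms do not all align in phase there).

M_tri(1) = 9; |p(1)| = 1; equality at z=1: no.


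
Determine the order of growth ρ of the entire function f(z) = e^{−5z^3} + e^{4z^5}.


Each summand is entire of order 3 and 5 respectively (as in the single-exponential case). The order of a sum is at most the max of the orders, so ρ ≤ 5. For the lower bound: on |z|=r choose arg z so that 4z^5 is real positive; then |e^{4z^5}| = e^{4r^5} while |e^{-5z^3}| ≤ e^{5r^3} = o(e^{4r^5}). So |f| ≥ e^{4r^5}(1 − o(1)) and ρ ≥ 5. Hence ρ = max(3, 5) = 5.
Therefore ρ = 5.

Order ρ = 5.


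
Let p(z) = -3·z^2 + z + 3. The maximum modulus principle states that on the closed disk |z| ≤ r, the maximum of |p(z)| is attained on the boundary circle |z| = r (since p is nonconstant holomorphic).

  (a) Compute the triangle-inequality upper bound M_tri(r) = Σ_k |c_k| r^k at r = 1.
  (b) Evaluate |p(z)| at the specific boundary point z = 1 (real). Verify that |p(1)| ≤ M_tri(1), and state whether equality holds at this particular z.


Coefficients: c_0 = 3, c_1 = 1, c_2 = -3. Radius r = 1.
Part (a). Triangle bound: M_tri(r) = Σ_k |c_k| r^k
  = |3|·1^0 + |1|·1^1 + |-3|·1^2
  = 3 + 1 + 3 = 7.
This bounds M(r) := max_{|z|=r} |p(z)| from above; equality holds iff all terms c_k z^k can be made to align in phase at a single z on |z|=r.
Part (b). At z = 1 (real, on the circle |z| = r):
  p(1) = (3)·1^0 + (1)·1^1 + (-3)·1^2 = 1.
  |p(1)| = 1.
Check: |p(1)| = 1 ≤ 7 = M_tri(1). ✓ Equality does not hold at z = 1 (the coefficients have mixed signs, so the terms do not all align in phase there).

M_tri(1) = 7; |p(1)| = 1; equality at z=1: no.


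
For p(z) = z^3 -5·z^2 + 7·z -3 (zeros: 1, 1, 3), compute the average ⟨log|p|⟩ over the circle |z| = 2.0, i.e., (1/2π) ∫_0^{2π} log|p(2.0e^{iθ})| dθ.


Zeros: 1, 1, 3; r = 2.0.
Inside |z| < r: 1, 1. Outside (|z| ≥ r): 3.
p(0) = -3, so log|p(0)| = log(3) = 1.0986.
Apply Jensen: I(r) = log|p(0)| + Σ_k log(r/|z_k|), summed over zeros inside |z| < r.
  log(r/|z_k|) for z_k = 1: log(2.0/1) = 0.6931
  log(r/|z_k|) for z_k = 1: log(2.0/1) = 0.6931
  Outside zeros (3) contribute nothing to the Jensen sum.
Sum over inside zeros: 1.3863.
I(r) = log|p(0)| + (inside sum) = 1.0986 + 1.3863 = 2.4849.
Note: since some zeros are outside |z| ≤ r, the simplified n·log(r) form does NOT apply — only the inside zeros contribute.

I(r) ≈ 2.4849.


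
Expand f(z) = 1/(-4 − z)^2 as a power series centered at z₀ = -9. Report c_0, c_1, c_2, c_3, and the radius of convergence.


Let w = z − z₀, so z = z₀ + w.
Then -4 − z = -4 − (z₀ + w) = (-4 − z₀) − w = 5 − w.
f(z) = 1/(5 − w)^2 = (1/(5)^2) · (1 − w/(5))^{−2}.
By the binomial series (1−u)^{−2} = Σ_{n≥0} C(n+1, 1) u^n for |u|<1, with u = w/(5):
  c_n = C(n+1, 1) / (5)^(n+2).
  c_0 = 1/(5)^2 = 1/25.
  c_1 = 2/(5)^3 = 2/125.
  c_2 = 3/(5)^4 = 3/625.
  c_3 = 4/(5)^5 = 4/3125.
The series is valid for |w/d| < 1, i.e. |z − z₀| < |d|.
Radius of convergence: R = |-4 − z₀| = |5| = 5 (distance from z₀ to the singularity z = -4).

c_0 = 1/25, c_1 = 2/125, c_2 = 3/625, c_3 = 4/3125; R = 5.


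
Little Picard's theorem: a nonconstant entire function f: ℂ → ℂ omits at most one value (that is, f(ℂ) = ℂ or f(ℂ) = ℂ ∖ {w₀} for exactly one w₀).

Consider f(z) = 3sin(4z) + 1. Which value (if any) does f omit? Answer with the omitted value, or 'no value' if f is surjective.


Little Picard bounds the complement of f(ℂ) to at most one point.
sin is entire and surjective onto ℂ: for every w ∈ ℂ, sin(ζ) = w has a solution ζ ∈ ℂ (e.g., via the complex inverse arcsin). With ζ = 4z this gives z = ζ/(4). Then 3·sin(4z) takes every value in 3·ℂ = ℂ, and adding 1 is a bijection of ℂ. So f is surjective and omits no value. (Note: only on the real line is sin bounded by [−1, 1].)

Omitted value: no value.


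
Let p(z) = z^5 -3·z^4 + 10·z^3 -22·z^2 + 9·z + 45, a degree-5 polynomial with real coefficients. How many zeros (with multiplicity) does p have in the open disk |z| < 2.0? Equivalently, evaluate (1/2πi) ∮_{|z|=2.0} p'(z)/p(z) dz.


The zeros of p are: (2 + 1i), (2 - 1i), -1, (0 + 3i), (0 - 3i).
Their magnitudes are: 2.236, 2.236, 1, 3, 3.
Zeros with |z| < R = 2.0: -1.
Count = 1.
By the argument principle, (1/2πi) ∮_{|z|=R} p'(z)/p(z) dz equals exactly this count.

Number of zeros inside |z| < 2.0: 1.


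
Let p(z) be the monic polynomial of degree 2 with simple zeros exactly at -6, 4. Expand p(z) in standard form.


The polynomial is p(z) = ∏_{α ∈ S} (z − α), where S = {-6, 4}.
Expanding the product yields: p(z) = z^2 + 2·z -24.
The resulting polynomial has degree 2 and real coefficients as required.

p(z) = z^2 + 2·z -24.


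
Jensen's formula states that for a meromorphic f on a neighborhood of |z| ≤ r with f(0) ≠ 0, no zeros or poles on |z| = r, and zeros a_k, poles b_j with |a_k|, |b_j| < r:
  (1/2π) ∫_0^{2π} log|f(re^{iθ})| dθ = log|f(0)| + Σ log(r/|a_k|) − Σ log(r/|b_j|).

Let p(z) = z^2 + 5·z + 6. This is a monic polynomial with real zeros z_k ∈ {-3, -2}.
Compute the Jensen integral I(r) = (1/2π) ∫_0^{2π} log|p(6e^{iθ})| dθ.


Zeros: -3, -2; r = 6.
Inside |z| < r: -3, -2. Outside (|z| ≥ r): ∅.
p(0) = 6, so log|p(0)| = log(6) = 1.7918.
Apply Jensen: I(r) = log|p(0)| + Σ_k log(r/|z_k|), summed over zeros inside |z| < r.
  log(r/|z_k|) for z_k = -3: log(6/3) = 0.6931
  log(r/|z_k|) for z_k = -2: log(6/2) = 1.0986
Sum over inside zeros: 1.7918.
I(r) = log|p(0)| + (inside sum) = 1.7918 + 1.7918 = 3.5835.
Closed form (all zeros inside, monic): I(r) = n·log(r) = 2·log(6) = 3.5835. ✓

I(r) ≈ 3.5835.


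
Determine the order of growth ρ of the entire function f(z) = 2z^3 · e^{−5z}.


M(r) = max_{|z|=r} |2|·|z|^3·|e^{−5z}| = 2·r^3 · e^{5r^1} (the factors attain their maxima compatibly on |z|=r). Then log M(r) = log 2 + 3·log r + 5r^1, dominated by the last term, so log log M(r) ~ 1·log r. The polynomial factor 2z^3 contributes only a log r term and does not affect the order. ρ = 1.
Therefore ρ = 1.

Order ρ = 1.


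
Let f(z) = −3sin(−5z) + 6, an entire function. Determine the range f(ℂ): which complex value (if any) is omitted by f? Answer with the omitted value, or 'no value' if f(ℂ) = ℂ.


Little Picard bounds the complement of f(ℂ) to at most one point.
sin is entire and surjective onto ℂ: for every w ∈ ℂ, sin(ζ) = w has a solution ζ ∈ ℂ (e.g., via the complex inverse arcsin). With ζ = −5z this gives z = ζ/(-5). Then -3·sin(−5z) takes every value in -3·ℂ = ℂ, and adding 6 is a bijection of ℂ. So f is surjective and omits no value. (Note: only on the real line is sin bounded by [−1, 1].)

Omitted value: no value.


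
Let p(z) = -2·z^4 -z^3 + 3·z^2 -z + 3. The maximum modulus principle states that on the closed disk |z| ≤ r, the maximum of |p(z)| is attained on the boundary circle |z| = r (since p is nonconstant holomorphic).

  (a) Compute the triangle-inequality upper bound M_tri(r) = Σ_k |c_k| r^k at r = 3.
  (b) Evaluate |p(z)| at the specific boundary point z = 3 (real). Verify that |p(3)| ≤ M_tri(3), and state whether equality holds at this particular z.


Coefficients: c_0 = 3, c_1 = -1, c_2 = 3, c_3 = -1, c_4 = -2. Radius r = 3.
Part (a). Triangle bound: M_tri(r) = Σ_k |c_k| r^k
  = |3|·3^0 + |-1|·3^1 + |3|·3^2 + |-1|·3^3 + |-2|·3^4
  = 3 + 3 + 27 + 27 + 162 = 222.
This bounds M(r) := max_{|z|=r} |p(z)| from above; equality holds iff all terms c_k z^k can be made to align in phase at a single z on |z|=r.
Part (b). At z = 3 (real, on the circle |z| = r):
  p(3) = (3)·3^0 + (-1)·3^1 + (3)·3^2 + (-1)·3^3 + (-2)·3^4 = -162.
  |p(3)| = 162.
Check: |p(3)| = 162 ≤ 222 = M_tri(3). ✓ Equality does not hold at z = 3 (the coefficients have mixed signs, so the terms do not all align in phase there).

M_tri(3) = 222; |p(3)| = 162; equality at z=3: no.


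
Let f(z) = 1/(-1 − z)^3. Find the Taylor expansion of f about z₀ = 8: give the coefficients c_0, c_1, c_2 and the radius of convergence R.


Let w = z − z₀, so z = z₀ + w.
Then -1 − z = -1 − (z₀ + w) = (-1 − z₀) − w = -9 − w.
f(z) = 1/(-9 − w)^3 = (1/(-9)^3) · (1 − w/(-9))^{−3}.
By the binomial series (1−u)^{−3} = Σ_{n≥0} C(n+2, 2) u^n for |u|<1, with u = w/(-9):
  c_n = C(n+2, 2) / (-9)^(n+3).
  c_0 = 1/(-9)^3 = -1/729.
  c_1 = 3/(-9)^4 = 1/2187.
  c_2 = 6/(-9)^5 = -2/19683.
The series is valid for |w/d| < 1, i.e. |z − z₀| < |d|.
Radius of convergence: R = |-1 − z₀| = |-9| = 9 (distance from z₀ to the singularity z = -1).

c_0 = -1/729, c_1 = 1/2187, c_2 = -2/19683; R = 9.


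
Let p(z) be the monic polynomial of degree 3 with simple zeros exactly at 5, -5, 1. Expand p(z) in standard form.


The polynomial is p(z) = ∏_{α ∈ S} (z − α), where S = {5, -5, 1}.
Expanding the product yields: p(z) = z^3 -z^2 -25·z + 25.
The resulting polynomial has degree 3 and real coefficients as required.

p(z) = z^3 -z^2 -25·z + 25.


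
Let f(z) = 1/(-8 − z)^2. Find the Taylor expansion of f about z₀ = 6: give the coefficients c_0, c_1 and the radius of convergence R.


Let w = z − z₀, so z = z₀ + w.
Then -8 − z = -8 − (z₀ + w) = (-8 − z₀) − w = -14 − w.
f(z) = 1/(-14 − w)^2 = (1/(-14)^2) · (1 − w/(-14))^{−2}.
By the binomial series (1−u)^{−2} = Σ_{n≥0} C(n+1, 1) u^n for |u|<1, with u = w/(-14):
  c_n = C(n+1, 1) / (-14)^(n+2).
  c_0 = 1/(-14)^2 = 1/196.
  c_1 = 2/(-14)^3 = -1/1372.
The series is valid for |w/d| < 1, i.e. |z − z₀| < |d|.
Radius of convergence: R = |-8 − z₀| = |-14| = 14 (distance from z₀ to the singularity z = -8).

c_0 = 1/196, c_1 = -1/1372; R = 14.


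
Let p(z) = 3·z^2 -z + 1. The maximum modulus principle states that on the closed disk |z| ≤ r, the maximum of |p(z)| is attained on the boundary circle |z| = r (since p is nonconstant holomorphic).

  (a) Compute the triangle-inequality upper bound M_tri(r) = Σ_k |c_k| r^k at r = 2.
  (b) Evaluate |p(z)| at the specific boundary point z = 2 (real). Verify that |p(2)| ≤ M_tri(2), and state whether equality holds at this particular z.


Coefficients: c_0 = 1, c_1 = -1, c_2 = 3. Radius r = 2.
Part (a). Triangle bound: M_tri(r) = Σ_k |c_k| r^k
  = |1|·2^0 + |-1|·2^1 + |3|·2^2
  = 1 + 2 + 12 = 15.
This bounds M(r) := max_{|z|=r} |p(z)| from above; equality holds iff all terms c_k z^k can be made to align in phase at a single z on |z|=r.
Part (b). At z = 2 (real, on the circle |z| = r):
  p(2) = (1)·2^0 + (-1)·2^1 + (3)·2^2 = 11.
  |p(2)| = 11.
Check: |p(2)| = 11 ≤ 15 = M_tri(2). ✓ Equality does not hold at z = 2 (the coefficients have mixed signs, so the terms do not all align in phase there).

M_tri(2) = 15; |p(2)| = 11; equality at z=2: no.


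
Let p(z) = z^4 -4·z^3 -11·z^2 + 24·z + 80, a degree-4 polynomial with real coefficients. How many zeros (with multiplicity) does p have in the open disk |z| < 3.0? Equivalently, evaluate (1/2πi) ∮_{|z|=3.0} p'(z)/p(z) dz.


The zeros of p are: 4, 4, (-2 + 1i), (-2 - 1i).
Their magnitudes are: 4, 4, 2.236, 2.236.
Zeros with |z| < R = 3.0: (-2 + 1i), (-2 - 1i).
Count = 2.
By the argument principle, (1/2πi) ∮_{|z|=R} p'(z)/p(z) dz equals exactly this count.

Number of zeros inside |z| < 3.0: 2.


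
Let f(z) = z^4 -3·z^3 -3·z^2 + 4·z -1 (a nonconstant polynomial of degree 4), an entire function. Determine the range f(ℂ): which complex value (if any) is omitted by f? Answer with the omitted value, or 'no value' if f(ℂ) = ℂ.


Little Picard bounds the complement of f(ℂ) to at most one point.
For every w ∈ ℂ, the equation p(z) − w = 0 is a nonconstant polynomial in z and hence has at least one root by the fundamental theorem of algebra. So p is surjective onto ℂ, omitting no value.

Omitted value: no value.


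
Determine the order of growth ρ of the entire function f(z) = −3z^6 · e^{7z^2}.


M(r) = max_{|z|=r} |-3|·|z|^6·|e^{7z^2}| = 3·r^6 · e^{7r^2} (the factors attain their maxima compatibly on |z|=r). Then log M(r) = log 3 + 6·log r + 7r^2, dominated by the last term, so log log M(r) ~ 2·log r. The polynomial factor -3z^6 contributes only a log r term and does not affect the order. ρ = 2.
Therefore ρ = 2.

Order ρ = 2.


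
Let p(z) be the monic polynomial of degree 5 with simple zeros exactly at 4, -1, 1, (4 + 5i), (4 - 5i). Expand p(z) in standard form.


The polynomial is p(z) = ∏_{α ∈ S} (z − α), where S = {4, -1, 1, (4 + 5i), (4 - 5i)}.
Expanding the product yields: p(z) = z^5 -12·z^4 + 72·z^3 -152·z^2 -73·z + 164.
Note conjugate pairs combine to real quadratics: (z − (4+5i))(z − (4−5i)) = z² − 8z + 41.
The resulting polynomial has degree 5 and real coefficients as required.

p(z) = z^5 -12·z^4 + 72·z^3 -152·z^2 -73·z + 164.


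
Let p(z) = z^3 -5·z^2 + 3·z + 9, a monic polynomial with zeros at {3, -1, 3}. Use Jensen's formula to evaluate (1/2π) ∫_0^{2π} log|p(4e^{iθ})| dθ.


Zeros: -1, 3, 3; r = 4.
Inside |z| < r: -1, 3, 3. Outside (|z| ≥ r): ∅.
p(0) = 9, so log|p(0)| = log(9) = 2.1972.
Apply Jensen: I(r) = log|p(0)| + Σ_k log(r/|z_k|), summed over zeros inside |z| < r.
  log(r/|z_k|) for z_k = 3: log(4/3) = 0.2877
  log(r/|z_k|) for z_k = -1: log(4/1) = 1.3863
  log(r/|z_k|) for z_k = 3: log(4/3) = 0.2877
Sum over inside zeros: 1.9617.
I(r) = log|p(0)| + (inside sum) = 2.1972 + 1.9617 = 4.1589.
Closed form (all zeros inside, monic): I(r) = n·log(r) = 3·log(4) = 4.1589. ✓

I(r) ≈ 4.1589.


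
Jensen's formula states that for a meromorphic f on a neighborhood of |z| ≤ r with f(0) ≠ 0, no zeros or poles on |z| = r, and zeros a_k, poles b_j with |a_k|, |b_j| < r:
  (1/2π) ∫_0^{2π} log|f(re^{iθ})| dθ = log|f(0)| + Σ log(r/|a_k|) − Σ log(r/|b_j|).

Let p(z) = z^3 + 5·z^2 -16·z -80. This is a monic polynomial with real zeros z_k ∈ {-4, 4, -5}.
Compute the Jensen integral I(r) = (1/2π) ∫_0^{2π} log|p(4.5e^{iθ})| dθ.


Zeros: -5, -4, 4; r = 4.5.
Inside |z| < r: -4, 4. Outside (|z| ≥ r): -5.
p(0) = -80, so log|p(0)| = log(80) = 4.3820.
Apply Jensen: I(r) = log|p(0)| + Σ_k log(r/|z_k|), summed over zeros inside |z| < r.
  log(r/|z_k|) for z_k = -4: log(4.5/4) = 0.1178
  log(r/|z_k|) for z_k = 4: log(4.5/4) = 0.1178
  Outside zeros (-5) contribute nothing to the Jensen sum.
Sum over inside zeros: 0.2356.
I(r) = log|p(0)| + (inside sum) = 4.3820 + 0.2356 = 4.6176.
Note: since some zeros are outside |z| ≤ r, the simplified n·log(r) form does NOT apply — only the inside zeros contribute.

I(r) ≈ 4.6176.


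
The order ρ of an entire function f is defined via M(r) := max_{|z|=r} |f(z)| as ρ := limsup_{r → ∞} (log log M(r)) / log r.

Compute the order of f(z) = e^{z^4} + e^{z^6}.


Each summand is entire of order 4 and 6 respectively (as in the single-exponential case). The order of a sum is at most the max of the orders, so ρ ≤ 6. For the lower bound: on |z|=r choose arg z so that 1z^6 is real positive; then |e^{1z^6}| = e^{1r^6} while |e^{1z^4}| ≤ e^{1r^4} = o(e^{1r^6}). So |f| ≥ e^{1r^6}(1 − o(1)) and ρ ≥ 6. Hence ρ = max(4, 6) = 6.
Therefore ρ = 6.

Order ρ = 6.


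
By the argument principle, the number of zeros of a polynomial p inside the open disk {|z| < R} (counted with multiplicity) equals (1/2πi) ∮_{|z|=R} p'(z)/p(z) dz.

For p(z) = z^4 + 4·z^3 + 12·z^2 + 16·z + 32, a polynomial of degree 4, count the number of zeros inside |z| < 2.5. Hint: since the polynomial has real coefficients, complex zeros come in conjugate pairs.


The zeros of p are: (0 + 2i), (0 - 2i), (-2 + 2i), (-2 - 2i).
Their magnitudes are: 2, 2, 2.828, 2.828.
Zeros with |z| < R = 2.5: (0 + 2i), (0 - 2i).
Count = 2.
By the argument principle, (1/2πi) ∮_{|z|=R} p'(z)/p(z) dz equals exactly this count.

Number of zeros inside |z| < 2.5: 2.


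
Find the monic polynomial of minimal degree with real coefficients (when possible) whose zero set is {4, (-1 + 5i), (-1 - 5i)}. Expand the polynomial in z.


The polynomial is p(z) = ∏_{α ∈ S} (z − α), where S = {4, (-1 + 5i), (-1 - 5i)}.
Expanding the product yields: p(z) = z^3 -2·z^2 + 18·z -104.
Note conjugate pairs combine to real quadratics: (z − (-1+5i))(z − (-1−5i)) = z² + 2z + 26.
The resulting polynomial has degree 3 and real coefficients as required.

p(z) = z^3 -2·z^2 + 18·z -104.


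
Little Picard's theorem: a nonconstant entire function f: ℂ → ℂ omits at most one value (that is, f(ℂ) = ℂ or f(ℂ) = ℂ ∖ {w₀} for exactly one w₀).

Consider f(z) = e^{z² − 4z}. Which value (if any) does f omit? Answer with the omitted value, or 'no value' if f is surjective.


Little Picard bounds the complement of f(ℂ) to at most one point.
The exponent g(z) = z² − 4z is a nonconstant polynomial, hence surjective onto ℂ. So e^{g(z)} takes every value in {e^w : w ∈ ℂ} = ℂ ∖ {0}. Adding 0 shifts the range to ℂ ∖ {0}. f omits exactly 0.

Omitted value: 0.


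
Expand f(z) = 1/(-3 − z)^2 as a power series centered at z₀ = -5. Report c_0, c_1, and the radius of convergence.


Let w = z − z₀, so z = z₀ + w.
Then -3 − z = -3 − (z₀ + w) = (-3 − z₀) − w = 2 − w.
f(z) = 1/(2 − w)^2 = (1/(2)^2) · (1 − w/(2))^{−2}.
By the binomial series (1−u)^{−2} = Σ_{n≥0} C(n+1, 1) u^n for |u|<1, with u = w/(2):
  c_n = C(n+1, 1) / (2)^(n+2).
  c_0 = 1/(2)^2 = 1/4.
  c_1 = 2/(2)^3 = 1/4.
The series is valid for |w/d| < 1, i.e. |z − z₀| < |d|.
Radius of convergence: R = |-3 − z₀| = |2| = 2 (distance from z₀ to the singularity z = -3).

c_0 = 1/4, c_1 = 1/4; R = 2.


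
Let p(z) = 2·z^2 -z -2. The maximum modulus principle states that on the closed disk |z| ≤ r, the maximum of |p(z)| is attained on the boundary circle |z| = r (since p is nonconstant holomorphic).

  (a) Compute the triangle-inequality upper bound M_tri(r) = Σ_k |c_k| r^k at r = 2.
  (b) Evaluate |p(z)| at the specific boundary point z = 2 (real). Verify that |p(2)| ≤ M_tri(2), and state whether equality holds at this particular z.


Coefficients: c_0 = -2, c_1 = -1, c_2 = 2. Radius r = 2.
Part (a). Triangle bound: M_tri(r) = Σ_k |c_k| r^k
  = |-2|·2^0 + |-1|·2^1 + |2|·2^2
  = 2 + 2 + 8 = 12.
This bounds M(r) := max_{|z|=r} |p(z)| from above; equality holds iff all terms c_k z^k can be made to align in phase at a single z on |z|=r.
Part (b). At z = 2 (real, on the circle |z| = r):
  p(2) = (-2)·2^0 + (-1)·2^1 + (2)·2^2 = 4.
  |p(2)| = 4.
Check: |p(2)| = 4 ≤ 12 = M_tri(2). ✓ Equality does not hold at z = 2 (the coefficients have mixed signs, so the terms do not all align in phase there).

M_tri(2) = 12; |p(2)| = 4; equality at z=2: no.


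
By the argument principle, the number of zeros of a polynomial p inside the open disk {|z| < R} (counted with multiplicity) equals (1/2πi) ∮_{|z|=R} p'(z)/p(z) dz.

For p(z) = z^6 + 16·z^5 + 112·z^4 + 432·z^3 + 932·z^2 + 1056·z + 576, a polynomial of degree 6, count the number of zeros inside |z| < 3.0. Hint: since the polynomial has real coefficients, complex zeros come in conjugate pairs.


The zeros of p are: (-1 + 1i), (-1 - 1i), -4, -4, (-3 + 3i), (-3 - 3i).
Their magnitudes are: 1.414, 1.414, 4, 4, 4.243, 4.243.
Zeros with |z| < R = 3.0: (-1 + 1i), (-1 - 1i).
Count = 2.
By the argument principle, (1/2πi) ∮_{|z|=R} p'(z)/p(z) dz equals exactly this count.

Number of zeros inside |z| < 3.0: 2.


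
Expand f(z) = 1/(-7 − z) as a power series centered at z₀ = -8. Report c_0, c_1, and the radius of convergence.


Let w = z − z₀, so z = z₀ + w.
Then -7 − z = -7 − (z₀ + w) = (-7 − z₀) − w = 1 − w.
f(z) = 1/(1 − w) = (1/(1)) · 1/(1 − w/(1)) = Σ_{n≥0} w^n / (1)^(n+1).
So c_n = 1/(1)^(n+1):
  c_0 = 1/(1)^1 = 1.
  c_1 = 1/(1)^2 = 1.
The series is valid for |w/d| < 1, i.e. |z − z₀| < |d|.
Radius of convergence: R = |-7 − z₀| = |1| = 1 (distance from z₀ to the singularity z = -7).

c_0 = 1, c_1 = 1; R = 1.


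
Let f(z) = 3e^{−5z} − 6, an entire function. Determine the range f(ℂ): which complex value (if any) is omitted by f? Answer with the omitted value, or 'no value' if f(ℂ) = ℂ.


Little Picard bounds the complement of f(ℂ) to at most one point.
e^{−5z} is never zero on ℂ, so 3·e^{−5z} takes every value in ℂ ∖ {0}. Adding -6 shifts the range to ℂ ∖ {-6}. Thus f omits exactly the value -6.

Omitted value: -6.


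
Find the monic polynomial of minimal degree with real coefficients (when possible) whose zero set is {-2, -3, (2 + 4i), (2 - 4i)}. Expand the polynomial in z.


The polynomial is p(z) = ∏_{α ∈ S} (z − α), where S = {-2, -3, (2 + 4i), (2 - 4i)}.
Expanding the product yields: p(z) = z^4 + z^3 + 6·z^2 + 76·z + 120.
Note conjugate pairs combine to real quadratics: (z − (2+4i))(z − (2−4i)) = z² − 4z + 20.
The resulting polynomial has degree 4 and real coefficients as required.

p(z) = z^4 + z^3 + 6·z^2 + 76·z + 120.


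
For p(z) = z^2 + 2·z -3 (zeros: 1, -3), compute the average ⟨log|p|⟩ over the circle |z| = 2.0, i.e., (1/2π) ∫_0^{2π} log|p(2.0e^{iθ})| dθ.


Zeros: -3, 1; r = 2.0.
Inside |z| < r: 1. Outside (|z| ≥ r): -3.
p(0) = -3, so log|p(0)| = log(3) = 1.0986.
Apply Jensen: I(r) = log|p(0)| + Σ_k log(r/|z_k|), summed over zeros inside |z| < r.
  log(r/|z_k|) for z_k = 1: log(2.0/1) = 0.6931
  Outside zeros (-3) contribute nothing to the Jensen sum.
Sum over inside zeros: 0.6931.
I(r) = log|p(0)| + (inside sum) = 1.0986 + 0.6931 = 1.7918.
Note: since some zeros are outside |z| ≤ r, the simplified n·log(r) form does NOT apply — only the inside zeros contribute.

I(r) ≈ 1.7918.


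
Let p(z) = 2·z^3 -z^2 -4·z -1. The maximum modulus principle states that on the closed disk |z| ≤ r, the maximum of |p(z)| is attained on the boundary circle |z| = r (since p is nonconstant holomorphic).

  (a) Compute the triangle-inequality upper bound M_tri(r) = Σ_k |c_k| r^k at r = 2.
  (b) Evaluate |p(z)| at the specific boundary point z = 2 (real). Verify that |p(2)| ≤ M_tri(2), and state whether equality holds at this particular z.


Coefficients: c_0 = -1, c_1 = -4, c_2 = -1, c_3 = 2. Radius r = 2.
Part (a). Triangle bound: M_tri(r) = Σ_k |c_k| r^k
  = |-1|·2^0 + |-4|·2^1 + |-1|·2^2 + |2|·2^3
  = 1 + 8 + 4 + 16 = 29.
This bounds M(r) := max_{|z|=r} |p(z)| from above; equality holds iff all terms c_k z^k can be made to align in phase at a single z on |z|=r.
Part (b). At z = 2 (real, on the circle |z| = r):
  p(2) = (-1)·2^0 + (-4)·2^1 + (-1)·2^2 + (2)·2^3 = 3.
  |p(2)| = 3.
Check: |p(2)| = 3 ≤ 29 = M_tri(2). ✓ Equality does not hold at z = 2 (the coefficients have mixed signs, so the terms do not all align in phase there).

M_tri(2) = 29; |p(2)| = 3; equality at z=2: no.


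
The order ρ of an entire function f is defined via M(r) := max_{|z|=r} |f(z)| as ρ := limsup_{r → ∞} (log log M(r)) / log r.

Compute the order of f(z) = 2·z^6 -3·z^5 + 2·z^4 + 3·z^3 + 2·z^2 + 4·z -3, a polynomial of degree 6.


|f(z)| ≤ Σ|c_k|·r^k = O(r^6) as r → ∞. Polynomial growth is O(e^{r^ε}) for every ε > 0 (since r^6/e^{r^ε} → 0), so ρ ≤ ε for all ε > 0, i.e. ρ = 0. Every nonconstant polynomial has order 0.
Therefore ρ = 0.

Order ρ = 0.


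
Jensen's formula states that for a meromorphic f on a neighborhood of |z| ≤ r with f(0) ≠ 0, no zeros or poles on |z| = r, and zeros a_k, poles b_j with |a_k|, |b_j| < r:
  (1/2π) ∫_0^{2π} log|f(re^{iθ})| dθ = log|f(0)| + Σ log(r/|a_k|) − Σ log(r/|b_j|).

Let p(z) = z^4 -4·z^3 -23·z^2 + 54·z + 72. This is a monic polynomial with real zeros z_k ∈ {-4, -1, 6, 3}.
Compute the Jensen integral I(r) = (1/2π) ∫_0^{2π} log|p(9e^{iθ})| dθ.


Zeros: -4, -1, 3, 6; r = 9.
Inside |z| < r: -4, -1, 3, 6. Outside (|z| ≥ r): ∅.
p(0) = 72, so log|p(0)| = log(72) = 4.2767.
Apply Jensen: I(r) = log|p(0)| + Σ_k log(r/|z_k|), summed over zeros inside |z| < r.
  log(r/|z_k|) for z_k = -4: log(9/4) = 0.8109
  log(r/|z_k|) for z_k = -1: log(9/1) = 2.1972
  log(r/|z_k|) for z_k = 6: log(9/6) = 0.4055
  log(r/|z_k|) for z_k = 3: log(9/3) = 1.0986
Sum over inside zeros: 4.5122.
I(r) = log|p(0)| + (inside sum) = 4.2767 + 4.5122 = 8.7889.
Closed form (all zeros inside, monic): I(r) = n·log(r) = 4·log(9) = 8.7889. ✓

I(r) ≈ 8.7889.


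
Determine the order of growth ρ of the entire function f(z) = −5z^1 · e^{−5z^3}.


M(r) = max_{|z|=r} |-5|·|z|^1·|e^{−5z^3}| = 5·r^1 · e^{5r^3} (the factors attain their maxima compatibly on |z|=r). Then log M(r) = log 5 + 1·log r + 5r^3, dominated by the last term, so log log M(r) ~ 3·log r. The polynomial factor -5z^1 contributes only a log r term and does not affect the order. ρ = 3.
Therefore ρ = 3.

Order ρ = 3.


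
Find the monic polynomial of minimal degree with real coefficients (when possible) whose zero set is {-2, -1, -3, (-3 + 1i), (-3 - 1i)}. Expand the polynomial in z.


The polynomial is p(z) = ∏_{α ∈ S} (z − α), where S = {-2, -1, -3, (-3 + 1i), (-3 - 1i)}.
Expanding the product yields: p(z) = z^5 + 12·z^4 + 57·z^3 + 132·z^2 + 146·z + 60.
Note conjugate pairs combine to real quadratics: (z − (-3+1i))(z − (-3−1i)) = z² + 6z + 10.
The resulting polynomial has degree 5 and real coefficients as required.

p(z) = z^5 + 12·z^4 + 57·z^3 + 132·z^2 + 146·z + 60.


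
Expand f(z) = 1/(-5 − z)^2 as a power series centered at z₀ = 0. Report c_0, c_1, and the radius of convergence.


Let w = z − z₀, so z = z₀ + w.
Then -5 − z = -5 − (z₀ + w) = (-5 − z₀) − w = -5 − w.
f(z) = 1/(-5 − w)^2 = (1/(-5)^2) · (1 − w/(-5))^{−2}.
By the binomial series (1−u)^{−2} = Σ_{n≥0} C(n+1, 1) u^n for |u|<1, with u = w/(-5):
  c_n = C(n+1, 1) / (-5)^(n+2).
  c_0 = 1/(-5)^2 = 1/25.
  c_1 = 2/(-5)^3 = -2/125.
The series is valid for |w/d| < 1, i.e. |z − z₀| < |d|.
Radius of convergence: R = |-5 − z₀| = |-5| = 5 (distance from z₀ to the singularity z = -5).

c_0 = 1/25, c_1 = -2/125; R = 5.


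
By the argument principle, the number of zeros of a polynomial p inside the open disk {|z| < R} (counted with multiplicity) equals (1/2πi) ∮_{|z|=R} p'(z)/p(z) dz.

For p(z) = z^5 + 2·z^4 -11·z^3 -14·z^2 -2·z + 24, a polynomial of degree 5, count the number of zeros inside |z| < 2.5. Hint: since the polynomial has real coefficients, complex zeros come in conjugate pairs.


The zeros of p are: 3, 1, (-1 + 1i), (-1 - 1i), -4.
Their magnitudes are: 3, 1, 1.414, 1.414, 4.
Zeros with |z| < R = 2.5: 1, (-1 + 1i), (-1 - 1i).
Count = 3.
By the argument principle, (1/2πi) ∮_{|z|=R} p'(z)/p(z) dz equals exactly this count.

Number of zeros inside |z| < 2.5: 3.


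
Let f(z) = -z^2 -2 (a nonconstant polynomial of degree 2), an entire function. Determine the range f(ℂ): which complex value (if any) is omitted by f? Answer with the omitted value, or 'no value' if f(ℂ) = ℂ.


Little Picard bounds the complement of f(ℂ) to at most one point.
For every w ∈ ℂ, the equation p(z) − w = 0 is a nonconstant polynomial in z and hence has at least one root by the fundamental theorem of algebra. So p is surjective onto ℂ, omitting no value.

Omitted value: no value.


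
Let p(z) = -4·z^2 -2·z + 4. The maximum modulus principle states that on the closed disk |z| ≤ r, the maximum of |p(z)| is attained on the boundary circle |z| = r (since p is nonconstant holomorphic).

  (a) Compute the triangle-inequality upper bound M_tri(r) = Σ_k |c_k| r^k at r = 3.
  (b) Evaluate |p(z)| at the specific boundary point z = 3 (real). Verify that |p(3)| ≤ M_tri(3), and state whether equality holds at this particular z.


Coefficients: c_0 = 4, c_1 = -2, c_2 = -4. Radius r = 3.
Part (a). Triangle bound: M_tri(r) = Σ_k |c_k| r^k
  = |4|·3^0 + |-2|·3^1 + |-4|·3^2
  = 4 + 6 + 36 = 46.
This bounds M(r) := max_{|z|=r} |p(z)| from above; equality holds iff all terms c_k z^k can be made to align in phase at a single z on |z|=r.
Part (b). At z = 3 (real, on the circle |z| = r):
  p(3) = (4)·3^0 + (-2)·3^1 + (-4)·3^2 = -38.
  |p(3)| = 38.
Check: |p(3)| = 38 ≤ 46 = M_tri(3). ✓ Equality does not hold at z = 3 (the coefficients have mixed signs, so the terms do not all align in phase there).

M_tri(3) = 46; |p(3)| = 38; equality at z=3: no.


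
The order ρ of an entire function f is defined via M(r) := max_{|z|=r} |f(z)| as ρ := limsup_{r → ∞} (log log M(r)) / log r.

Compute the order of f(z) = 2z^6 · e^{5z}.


M(r) = max_{|z|=r} |2|·|z|^6·|e^{5z}| = 2·r^6 · e^{5r^1} (the factors attain their maxima compatibly on |z|=r). Then log M(r) = log 2 + 6·log r + 5r^1, dominated by the last term, so log log M(r) ~ 1·log r. The polynomial factor 2z^6 contributes only a log r term and does not affect the order. ρ = 1.
Therefore ρ = 1.

Order ρ = 1.


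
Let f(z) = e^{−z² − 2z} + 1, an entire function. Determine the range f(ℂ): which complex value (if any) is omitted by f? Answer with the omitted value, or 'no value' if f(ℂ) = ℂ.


Little Picard bounds the complement of f(ℂ) to at most one point.
The exponent g(z) = −z² − 2z is a nonconstant polynomial, hence surjective onto ℂ. So e^{g(z)} takes every value in {e^w : w ∈ ℂ} = ℂ ∖ {0}. Adding 1 shifts the range to ℂ ∖ {1}. f omits exactly 1.

Omitted value: 1.


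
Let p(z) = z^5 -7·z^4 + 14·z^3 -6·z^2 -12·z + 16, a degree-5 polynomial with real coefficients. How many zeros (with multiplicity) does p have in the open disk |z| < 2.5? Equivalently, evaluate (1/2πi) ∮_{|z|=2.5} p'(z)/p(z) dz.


The zeros of p are: (1 + 1i), (1 - 1i), -1, 4, 2.
Their magnitudes are: 1.414, 1.414, 1, 4, 2.
Zeros with |z| < R = 2.5: (1 + 1i), (1 - 1i), -1, 2.
Count = 4.
By the argument principle, (1/2πi) ∮_{|z|=R} p'(z)/p(z) dz equals exactly this count.

Number of zeros inside |z| < 2.5: 4.


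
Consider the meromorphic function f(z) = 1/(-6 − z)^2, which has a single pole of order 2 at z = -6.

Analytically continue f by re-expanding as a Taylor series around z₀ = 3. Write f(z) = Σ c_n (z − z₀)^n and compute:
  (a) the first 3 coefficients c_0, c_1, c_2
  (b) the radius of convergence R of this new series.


Let w = z − z₀, so z = z₀ + w.
Then -6 − z = -6 − (z₀ + w) = (-6 − z₀) − w = -9 − w.
f(z) = 1/(-9 − w)^2 = (1/(-9)^2) · (1 − w/(-9))^{−2}.
By the binomial series (1−u)^{−2} = Σ_{n≥0} C(n+1, 1) u^n for |u|<1, with u = w/(-9):
  c_n = C(n+1, 1) / (-9)^(n+2).
  c_0 = 1/(-9)^2 = 1/81.
  c_1 = 2/(-9)^3 = -2/729.
  c_2 = 3/(-9)^4 = 1/2187.
The series is valid for |w/d| < 1, i.e. |z − z₀| < |d|.
Radius of convergence: R = |-6 − z₀| = |-9| = 9 (distance from z₀ to the singularity z = -6).

c_0 = 1/81, c_1 = -2/729, c_2 = 1/2187; R = 9.


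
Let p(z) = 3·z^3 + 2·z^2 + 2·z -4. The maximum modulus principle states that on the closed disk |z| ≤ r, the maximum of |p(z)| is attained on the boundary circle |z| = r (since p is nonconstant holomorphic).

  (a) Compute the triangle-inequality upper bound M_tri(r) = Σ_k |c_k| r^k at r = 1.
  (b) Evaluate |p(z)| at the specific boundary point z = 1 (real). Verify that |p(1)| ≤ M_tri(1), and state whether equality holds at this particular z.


Coefficients: c_0 = -4, c_1 = 2, c_2 = 2, c_3 = 3. Radius r = 1.
Part (a). Triangle bound: M_tri(r) = Σ_k |c_k| r^k
  = |-4|·1^0 + |2|·1^1 + |2|·1^2 + |3|·1^3
  = 4 + 2 + 2 + 3 = 11.
This bounds M(r) := max_{|z|=r} |p(z)| from above; equality holds iff all terms c_k z^k can be made to align in phase at a single z on |z|=r.
Part (b). At z = 1 (real, on the circle |z| = r):
  p(1) = (-4)·1^0 + (2)·1^1 + (2)·1^2 + (3)·1^3 = 3.
  |p(1)| = 3.
Check: |p(1)| = 3 ≤ 11 = M_tri(1). ✓ Equality does not hold at z = 1 (the coefficients have mixed signs, so the terms do not all align in phase there).

M_tri(1) = 11; |p(1)| = 3; equality at z=1: no.


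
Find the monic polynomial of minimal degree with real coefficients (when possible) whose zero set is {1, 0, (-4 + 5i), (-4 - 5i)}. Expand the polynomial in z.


The polynomial is p(z) = ∏_{α ∈ S} (z − α), where S = {1, 0, (-4 + 5i), (-4 - 5i)}.
Expanding the product yields: p(z) = z^4 + 7·z^3 + 33·z^2 -41·z.
Note conjugate pairs combine to real quadratics: (z − (-4+5i))(z − (-4−5i)) = z² + 8z + 41.
The resulting polynomial has degree 4 and real coefficients as required.

p(z) = z^4 + 7·z^3 + 33·z^2 -41·z.


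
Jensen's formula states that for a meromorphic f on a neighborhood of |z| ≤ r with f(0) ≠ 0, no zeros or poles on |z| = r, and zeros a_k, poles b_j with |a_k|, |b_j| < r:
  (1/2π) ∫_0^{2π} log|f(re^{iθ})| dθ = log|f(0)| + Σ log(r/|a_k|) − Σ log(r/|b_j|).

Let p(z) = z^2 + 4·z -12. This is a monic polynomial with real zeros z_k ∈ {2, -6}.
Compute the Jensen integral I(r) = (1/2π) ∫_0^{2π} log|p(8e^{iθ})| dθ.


Zeros: -6, 2; r = 8.
Inside |z| < r: -6, 2. Outside (|z| ≥ r): ∅.
p(0) = -12, so log|p(0)| = log(12) = 2.4849.
Apply Jensen: I(r) = log|p(0)| + Σ_k log(r/|z_k|), summed over zeros inside |z| < r.
  log(r/|z_k|) for z_k = 2: log(8/2) = 1.3863
  log(r/|z_k|) for z_k = -6: log(8/6) = 0.2877
Sum over inside zeros: 1.6740.
I(r) = log|p(0)| + (inside sum) = 2.4849 + 1.6740 = 4.1589.
Closed form (all zeros inside, monic): I(r) = n·log(r) = 2·log(8) = 4.1589. ✓

I(r) ≈ 4.1589.


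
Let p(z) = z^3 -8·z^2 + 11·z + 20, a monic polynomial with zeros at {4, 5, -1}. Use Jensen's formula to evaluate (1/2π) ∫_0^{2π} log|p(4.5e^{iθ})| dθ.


Zeros: -1, 4, 5; r = 4.5.
Inside |z| < r: -1, 4. Outside (|z| ≥ r): 5.
p(0) = 20, so log|p(0)| = log(20) = 2.9957.
Apply Jensen: I(r) = log|p(0)| + Σ_k log(r/|z_k|), summed over zeros inside |z| < r.
  log(r/|z_k|) for z_k = 4: log(4.5/4) = 0.1178
  log(r/|z_k|) for z_k = -1: log(4.5/1) = 1.5041
  Outside zeros (5) contribute nothing to the Jensen sum.
Sum over inside zeros: 1.6219.
I(r) = log|p(0)| + (inside sum) = 2.9957 + 1.6219 = 4.6176.
Note: since some zeros are outside |z| ≤ r, the simplified n·log(r) form does NOT apply — only the inside zeros contribute.

I(r) ≈ 4.6176.


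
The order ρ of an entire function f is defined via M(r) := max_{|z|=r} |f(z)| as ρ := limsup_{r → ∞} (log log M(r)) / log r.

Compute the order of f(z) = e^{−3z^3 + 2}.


|e^{−3z^3 + 2}| = e^{Re(-3·z^3) + 2} ≤ e^{3|z|^3 + 2} = e^{3r^3 + 2} on |z| = r, so ρ ≤ 3. Choosing z on |z|=r so that -3·z^3 is real positive (always possible by picking arg z appropriately) gives |f(z)| = e^{3r^3 + 2}, matching the bound. The additive constant 2 does not affect log log M(r) ~ 3·log r. Hence ρ = 3.
Therefore ρ = 3.

Order ρ = 3.


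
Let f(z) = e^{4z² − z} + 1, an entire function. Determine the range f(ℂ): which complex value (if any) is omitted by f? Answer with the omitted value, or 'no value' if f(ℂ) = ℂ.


Little Picard bounds the complement of f(ℂ) to at most one point.
The exponent g(z) = 4z² − z is a nonconstant polynomial, hence surjective onto ℂ. So e^{g(z)} takes every value in {e^w : w ∈ ℂ} = ℂ ∖ {0}. Adding 1 shifts the range to ℂ ∖ {1}. f omits exactly 1.

Omitted value: 1.


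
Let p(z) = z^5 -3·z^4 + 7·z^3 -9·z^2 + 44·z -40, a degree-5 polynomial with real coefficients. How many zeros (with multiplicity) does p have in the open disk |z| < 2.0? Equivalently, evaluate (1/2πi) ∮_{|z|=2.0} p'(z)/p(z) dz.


The zeros of p are: (2 + 2i), (2 - 2i), (-1 + 2i), (-1 - 2i), 1.
Their magnitudes are: 2.828, 2.828, 2.236, 2.236, 1.
Zeros with |z| < R = 2.0: 1.
Count = 1.
By the argument principle, (1/2πi) ∮_{|z|=R} p'(z)/p(z) dz equals exactly this count.

Number of zeros inside |z| < 2.0: 1.
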